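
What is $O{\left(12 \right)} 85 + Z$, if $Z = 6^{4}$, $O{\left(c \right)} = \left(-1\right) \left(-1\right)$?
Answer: $1381$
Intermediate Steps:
$O{\left(c \right)} = 1$
$Z = 1296$
$O{\left(12 \right)} 85 + Z = 1 \cdot 85 + 1296 = 85 + 1296 = 1381$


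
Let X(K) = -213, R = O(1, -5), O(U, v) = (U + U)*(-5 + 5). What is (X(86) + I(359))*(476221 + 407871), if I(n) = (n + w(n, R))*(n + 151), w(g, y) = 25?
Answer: 172952265684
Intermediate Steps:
O(U, v) = 0 (O(U, v) = (2*U)*0 = 0)
R = 0
I(n) = (25 + n)*(151 + n) (I(n) = (n + 25)*(n + 151) = (25 + n)*(151 + n))
(X(86) + I(359))*(476221 + 407871) = (-213 + (3775 + 359**2 + 176*359))*(476221 + 407871) = (-213 + (3775 + 128881 + 63184))*884092 = (-213 + 195840)*884092 = 195627*884092 = 172952265684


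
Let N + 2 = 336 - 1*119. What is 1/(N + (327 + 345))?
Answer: 1/887 ≈ 0.0011274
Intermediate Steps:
N = 215 (N = -2 + (336 - 1*119) = -2 + (336 - 119) = -2 + 217 = 215)
1/(N + (327 + 345)) = 1/(215 + (327 + 345)) = 1/(215 + 672) = 1/887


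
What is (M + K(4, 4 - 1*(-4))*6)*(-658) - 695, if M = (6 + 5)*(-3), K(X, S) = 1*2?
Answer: 13123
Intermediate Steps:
K(X, S) = 2
M = -33 (M = 11*(-3) = -33)
(M + K(4, 4 - 1*(-4))*6)*(-658) - 695 = (-33 + 2*6)*(-658) - 695 = (-33 + 12)*(-658) - 695 = -21*(-658) - 695 = 13818 - 695 = 13123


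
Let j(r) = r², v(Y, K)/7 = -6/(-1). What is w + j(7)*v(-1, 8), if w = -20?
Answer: 2038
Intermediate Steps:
v(Y, K) = 42 (v(Y, K) = 7*(-6/(-1)) = 7*(-6*(-1)) = 7*6 = 42)
w + j(7)*v(-1, 8) = -20 + 7²*42 = -20 + 49*42 = -20 + 2058 = 2038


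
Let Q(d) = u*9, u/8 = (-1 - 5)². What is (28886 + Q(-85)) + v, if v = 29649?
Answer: 61127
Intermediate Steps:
u = 288 (u = 8*(-1 - 5)² = 8*(-6)² = 8*36 = 288)
Q(d) = 2592 (Q(d) = 288*9 = 2592)
(28886 + Q(-85)) + v = (28886 + 2592) + 29649 = 31478 + 29649 = 61127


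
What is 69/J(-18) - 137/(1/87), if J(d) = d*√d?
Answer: -11919 + 23*I*√2/36 ≈ -11919.0 + 0.90353*I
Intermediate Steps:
J(d) = d^(3/2)
69/J(-18) - 137/(1/87) = 69/((-18)^(3/2)) - 137/(1/87) = 69/((-54*I*√2)) - 137/1/87 = 69*(I*√2/108) - 137*87 = 23*I*√2/36 - 11919 = -11919 + 23*I*√2/36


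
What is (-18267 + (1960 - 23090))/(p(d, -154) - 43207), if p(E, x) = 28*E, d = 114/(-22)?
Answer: 433367/476873 ≈ 0.90877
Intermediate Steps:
d = -57/11 (d = 114*(-1/22) = -57/11 ≈ -5.1818)
(-18267 + (1960 - 23090))/(p(d, -154) - 43207) = (-18267 + (1960 - 23090))/(28*(-57/11) - 43207) = (-18267 - 21130)/(-1596/11 - 43207) = -39397/(-476873/11) = -39397*(-11/476873) = 433367/476873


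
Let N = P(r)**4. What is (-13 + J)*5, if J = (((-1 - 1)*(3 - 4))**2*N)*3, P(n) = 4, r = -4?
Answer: 15295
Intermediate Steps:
N = 256 (N = 4**4 = 256)
J = 3072 (J = (((-1 - 1)*(3 - 4))**2*256)*3 = ((-2*(-1))**2*256)*3 = (2**2*256)*3 = (4*256)*3 = 1024*3 = 3072)
(-13 + J)*5 = (-13 + 3072)*5 = 3059*5 = 15295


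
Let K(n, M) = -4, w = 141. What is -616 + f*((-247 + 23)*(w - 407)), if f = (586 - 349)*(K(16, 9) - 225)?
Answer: -3233803048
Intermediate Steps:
f = -54273 (f = (586 - 349)*(-4 - 225) = 237*(-229) = -54273)
-616 + f*((-247 + 23)*(w - 407)) = -616 - 54273*(-247 + 23)*(141 - 407) = -616 - (-12157152)*(-266) = -616 - 54273*59584 = -616 - 3233802432 = -3233803048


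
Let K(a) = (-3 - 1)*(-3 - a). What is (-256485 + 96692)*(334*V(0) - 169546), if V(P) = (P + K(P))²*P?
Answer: 27092263978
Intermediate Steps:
K(a) = 12 + 4*a (K(a) = -4*(-3 - a) = 12 + 4*a)
V(P) = P*(12 + 5*P)² (V(P) = (P + (12 + 4*P))²*P = (12 + 5*P)²*P = P*(12 + 5*P)²)
(-256485 + 96692)*(334*V(0) - 169546) = (-256485 + 96692)*(334*(0*(12 + 5*0)²) - 169546) = -159793*(334*(0*(12 + 0)²) - 169546) = -159793*(334*(0*12²) - 169546) = -159793*(334*(0*144) - 169546) = -159793*(334*0 - 169546) = -159793*(0 - 169546) = -159793*(-169546) = 27092263978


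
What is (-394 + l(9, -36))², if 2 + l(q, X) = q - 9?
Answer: 156816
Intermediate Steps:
l(q, X) = -11 + q (l(q, X) = -2 + (q - 9) = -2 + (-9 + q) = -11 + q)
(-394 + l(9, -36))² = (-394 + (-11 + 9))² = (-394 - 2)² = (-396)² = 156816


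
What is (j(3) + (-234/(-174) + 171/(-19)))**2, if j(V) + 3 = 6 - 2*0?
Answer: 18225/841 ≈ 21.671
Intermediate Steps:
j(V) = 3 (j(V) = -3 + (6 - 2*0) = -3 + (6 - 1*0) = -3 + (6 + 0) = -3 + 6 = 3)
(j(3) + (-234/(-174) + 171/(-19)))**2 = (3 + (-234/(-174) + 171/(-19)))**2 = (3 + (-234*(-1/174) + 171*(-1/19)))**2 = (3 + (39/29 - 9))**2 = (3 - 222/29)**2 = (-135/29)**2 = 18225/841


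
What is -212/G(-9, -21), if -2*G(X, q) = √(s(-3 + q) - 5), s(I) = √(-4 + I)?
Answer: 424/√(-5 + 2*I*√7) ≈ 62.186 - 144.32*I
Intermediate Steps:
G(X, q) = -√(-5 + √(-7 + q))/2 (G(X, q) = -√(√(-4 + (-3 + q)) - 5)/2 = -√(√(-7 + q) - 5)/2 = -√(-5 + √(-7 + q))/2)
-212/G(-9, -21) = -212*(-2/√(-5 + √(-7 - 21))) = -212*(-2/√(-5 + √(-28))) = -212*(-2/√(-5 + 2*I*√7)) = -(-424)/√(-5 + 2*I*√7) = 424/√(-5 + 2*I*√7)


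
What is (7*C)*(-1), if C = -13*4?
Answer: 364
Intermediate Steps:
C = -52
(7*C)*(-1) = (7*(-52))*(-1) = -364*(-1) = 364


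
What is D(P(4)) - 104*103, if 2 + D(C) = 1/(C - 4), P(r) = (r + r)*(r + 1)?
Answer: -385703/36 ≈ -10714.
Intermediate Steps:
P(r) = 2*r*(1 + r) (P(r) = (2*r)*(1 + r) = 2*r*(1 + r))
D(C) = -2 + 1/(-4 + C) (D(C) = -2 + 1/(C - 4) = -2 + 1/(-4 + C))
D(P(4)) - 104*103 = (9 - 4*4*(1 + 4))/(-4 + 2*4*(1 + 4)) - 104*103 = (9 - 4*4*5)/(-4 + 2*4*5) - 10712 = (9 - 2*40)/(-4 + 40) - 10712 = (9 - 80)/36 - 10712 = (1/36)*(-71) - 10712 = -71/36 - 10712 = -385703/36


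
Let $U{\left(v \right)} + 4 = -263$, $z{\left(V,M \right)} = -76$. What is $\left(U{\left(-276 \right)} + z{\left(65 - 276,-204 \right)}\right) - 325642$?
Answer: $-325985$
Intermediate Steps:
$U{\left(v \right)} = -267$ ($U{\left(v \right)} = -4 - 263 = -267$)
$\left(U{\left(-276 \right)} + z{\left(65 - 276,-204 \right)}\right) - 325642 = \left(-267 - 76\right) - 325642 = -343 - 325642 = -325985$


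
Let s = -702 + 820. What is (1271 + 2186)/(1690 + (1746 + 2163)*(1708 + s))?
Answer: 3457/7139524 ≈ 0.00048421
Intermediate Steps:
s = 118
(1271 + 2186)/(1690 + (1746 + 2163)*(1708 + s)) = (1271 + 2186)/(1690 + (1746 + 2163)*(1708 + 118)) = 3457/(1690 + 3909*1826) = 3457/(1690 + 7137834) = 3457/7139524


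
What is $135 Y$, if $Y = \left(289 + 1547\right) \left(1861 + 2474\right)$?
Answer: $1074473100$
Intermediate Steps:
$Y = 7959060$ ($Y = 1836 \cdot 4335 = 7959060$)
$135 Y = 135 \cdot 7959060 = 1074473100$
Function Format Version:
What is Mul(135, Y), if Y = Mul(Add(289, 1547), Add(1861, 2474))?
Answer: 1074473100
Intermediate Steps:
Y = 7959060 (Y = Mul(1836, 4335) = 7959060)
Mul(135, Y) = Mul(135, 7959060) = 1074473100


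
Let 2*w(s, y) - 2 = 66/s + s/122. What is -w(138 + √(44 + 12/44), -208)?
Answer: -46029895/25497634 - 120425*√5357/560947948 ≈ -1.8210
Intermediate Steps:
w(s, y) = 1 + 33/s + s/244 (w(s, y) = 1 + (66/s + s/122)/2 = 1 + (33/s + s/244) = 1 + 33/s + s/244)
-w(138 + √(44 + 12/44), -208) = -(1 + 33/(138 + √(44 + 12/44)) + (138 + √(44 + 12/44))/244) = -(1 + 33/(138 + √(44 + 12*(1/44))) + (138 + √(44 + 12*(1/44)))/244) = -(1 + 33/(138 + √(44 + 3/11)) + (138 + √(44 + 3/11))/244) = -(1 + 33/(138 + √(487/11)) + (138 + √(487/11))/244) = -(1 + 33/(138 + √5357/11) + (138 + √5357/11)/244) = -(1 + 33/(138 + √5357/11) + (69/122 + √5357/2684)) = -(191/122 + 33/(138 + √5357/11) + √5357/2684) = -191/122 - 33/(138 + √5357/11) - √5357/2684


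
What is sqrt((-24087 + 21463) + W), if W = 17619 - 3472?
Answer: sqrt(11523) ≈ 107.35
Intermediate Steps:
W = 14147
sqrt((-24087 + 21463) + W) = sqrt((-24087 + 21463) + 14147) = sqrt(-2624 + 14147) = sqrt(11523)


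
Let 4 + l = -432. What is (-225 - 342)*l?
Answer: 247212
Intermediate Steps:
l = -436 (l = -4 - 432 = -436)
(-225 - 342)*l = (-225 - 342)*(-436) = -567*(-436) = 247212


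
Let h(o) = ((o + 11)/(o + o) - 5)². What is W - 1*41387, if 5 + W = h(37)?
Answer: -56639727/1369 ≈ -41373.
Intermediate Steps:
h(o) = (-5 + (11 + o)/(2*o))² (h(o) = ((11 + o)/((2*o)) - 5)² = ((11 + o)*(1/(2*o)) - 5)² = ((11 + o)/(2*o) - 5)² = (-5 + (11 + o)/(2*o))²)
W = 19076/1369 (W = -5 + (¼)*(-11 + 9*37)²/37² = -5 + (¼)*(1/1369)*(-11 + 333)² = -5 + (¼)*(1/1369)*322² = -5 + (¼)*(1/1369)*103684 = -5 + 25921/1369 = 19076/1369 ≈ 13.934)
W - 1*41387 = 19076/1369 - 1*41387 = 19076/1369 - 41387 = -56639727/1369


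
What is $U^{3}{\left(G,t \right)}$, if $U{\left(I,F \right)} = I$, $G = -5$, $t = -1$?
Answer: $-125$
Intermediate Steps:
$U^{3}{\left(G,t \right)} = \left(-5\right)^{3} = -125$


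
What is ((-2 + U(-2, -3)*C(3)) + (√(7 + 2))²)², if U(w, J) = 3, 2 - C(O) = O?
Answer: 16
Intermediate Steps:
C(O) = 2 - O
((-2 + U(-2, -3)*C(3)) + (√(7 + 2))²)² = ((-2 + 3*(2 - 1*3)) + (√(7 + 2))²)² = ((-2 + 3*(2 - 3)) + (√9)²)² = ((-2 + 3*(-1)) + 3²)² = ((-2 - 3) + 9)² = (-5 + 9)² = 4² = 16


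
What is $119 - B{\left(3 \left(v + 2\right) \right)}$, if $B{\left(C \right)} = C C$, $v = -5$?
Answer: $38$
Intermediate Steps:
$B{\left(C \right)} = C^{2}$
$119 - B{\left(3 \left(v + 2\right) \right)} = 119 - \left(3 \left(-5 + 2\right)\right)^{2} = 119 - \left(3 \left(-3\right)\right)^{2} = 119 - \left(-9\right)^{2} = 119 - 81 = 38$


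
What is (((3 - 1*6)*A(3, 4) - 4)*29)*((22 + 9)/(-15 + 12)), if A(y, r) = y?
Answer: 11687/3 ≈ 3895.7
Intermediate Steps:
(((3 - 1*6)*A(3, 4) - 4)*29)*((22 + 9)/(-15 + 12)) = (((3 - 1*6)*3 - 4)*29)*((22 + 9)/(-15 + 12)) = (((3 - 6)*3 - 4)*29)*(31/(-3)) = ((-3*3 - 4)*29)*(31*(-⅓)) = ((-9 - 4)*29)*(-31/3) = -13*29*(-31/3) = -377*(-31/3) = 11687/3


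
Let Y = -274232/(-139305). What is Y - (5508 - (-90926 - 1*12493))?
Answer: -15173801503/139305 ≈ -1.0893e+5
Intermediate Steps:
Y = 274232/139305 (Y = -274232*(-1/139305) = 274232/139305 ≈ 1.9686)
Y - (5508 - (-90926 - 1*12493)) = 274232/139305 - (5508 - (-90926 - 1*12493)) = 274232/139305 - (5508 - (-90926 - 12493)) = 274232/139305 - (5508 - 1*(-103419)) = 274232/139305 - (5508 + 103419) = 274232/139305 - 1*108927 = 274232/139305 - 108927 = -15173801503/139305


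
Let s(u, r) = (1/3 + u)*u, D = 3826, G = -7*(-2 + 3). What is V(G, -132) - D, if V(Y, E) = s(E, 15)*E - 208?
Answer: -2298194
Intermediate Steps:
G = -7 (G = -7*1 = -7)
s(u, r) = u*(⅓ + u) (s(u, r) = (⅓ + u)*u = u*(⅓ + u))
V(Y, E) = -208 + E²*(⅓ + E) (V(Y, E) = (E*(⅓ + E))*E - 208 = E²*(⅓ + E) - 208 = -208 + E²*(⅓ + E))
V(G, -132) - D = (-208 + (-132)³ + (⅓)*(-132)²) - 1*3826 = (-208 - 2299968 + (⅓)*17424) - 3826 = (-208 - 2299968 + 5808) - 3826 = -2294368 - 3826 = -2298194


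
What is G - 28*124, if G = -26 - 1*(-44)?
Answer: -3454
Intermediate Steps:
G = 18 (G = -26 + 44 = 18)
G - 28*124 = 18 - 28*124 = 18 - 3472 = -3454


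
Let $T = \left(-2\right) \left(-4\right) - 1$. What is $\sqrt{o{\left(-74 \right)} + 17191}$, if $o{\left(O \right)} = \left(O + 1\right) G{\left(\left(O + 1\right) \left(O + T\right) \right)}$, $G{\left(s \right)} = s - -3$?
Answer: $i \sqrt{340071} \approx 583.16 i$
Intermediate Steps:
$T = 7$ ($T = 8 - 1 = 7$)
$G{\left(s \right)} = 3 + s$ ($G{\left(s \right)} = s + 3 = 3 + s$)
$o{\left(O \right)} = \left(1 + O\right) \left(3 + \left(1 + O\right) \left(7 + O\right)\right)$ ($o{\left(O \right)} = \left(O + 1\right) \left(3 + \left(O + 1\right) \left(O + 7\right)\right) = \left(1 + O\right) \left(3 + \left(1 + O\right) \left(7 + O\right)\right)$)
$\sqrt{o{\left(-74 \right)} + 17191} = \sqrt{\left(1 - 74\right) \left(10 + \left(-74\right)^{2} + 8 \left(-74\right)\right) + 17191} = \sqrt{- 73 \left(10 + 5476 - 592\right) + 17191} = \sqrt{\left(-73\right) 4894 + 17191} = \sqrt{-357262 + 17191} = \sqrt{-340071} = i \sqrt{340071}$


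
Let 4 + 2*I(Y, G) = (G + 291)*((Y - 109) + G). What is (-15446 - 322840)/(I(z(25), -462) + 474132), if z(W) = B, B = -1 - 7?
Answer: -676572/1047269 ≈ -0.64603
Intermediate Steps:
B = -8
z(W) = -8
I(Y, G) = -2 + (291 + G)*(-109 + G + Y)/2 (I(Y, G) = -2 + ((G + 291)*((Y - 109) + G))/2 = -2 + ((291 + G)*((-109 + Y) + G))/2 = -2 + ((291 + G)*(-109 + G + Y))/2 = -2 + (291 + G)*(-109 + G + Y)/2)
(-15446 - 322840)/(I(z(25), -462) + 474132) = (-15446 - 322840)/((-31723/2 + (1/2)*(-462)**2 + 91*(-462) + (291/2)*(-8) + (1/2)*(-462)*(-8)) + 474132) = -338286/((-31723/2 + (1/2)*213444 - 42042 - 1164 + 1848) + 474132) = -338286/((-31723/2 + 106722 - 42042 - 1164 + 1848) + 474132) = -338286/(99005/2 + 474132) = -338286/1047269/2 = -338286*2/1047269 = -676572/1047269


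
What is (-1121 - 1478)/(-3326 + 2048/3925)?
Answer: 10201075/13052502 ≈ 0.78154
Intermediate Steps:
(-1121 - 1478)/(-3326 + 2048/3925) = -2599/(-3326 + 2048*(1/3925)) = -2599/(-3326 + 2048/3925) = -2599/(-13052502/3925) = -2599*(-3925/13052502) = 10201075/13052502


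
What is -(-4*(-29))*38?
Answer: -4408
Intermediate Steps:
-(-4*(-29))*38 = -116*38 = -1*4408 = -4408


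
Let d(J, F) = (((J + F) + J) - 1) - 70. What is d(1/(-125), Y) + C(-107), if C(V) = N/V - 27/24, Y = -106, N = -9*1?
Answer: -19052087/107000 ≈ -178.06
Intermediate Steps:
N = -9
C(V) = -9/8 - 9/V (C(V) = -9/V - 27/24 = -9/V - 27*1/24 = -9/V - 9/8 = -9/8 - 9/V)
d(J, F) = -71 + F + 2*J (d(J, F) = (((F + J) + J) - 1) - 70 = ((F + 2*J) - 1) - 70 = (-1 + F + 2*J) - 70 = -71 + F + 2*J)
d(1/(-125), Y) + C(-107) = (-71 - 106 + 2/(-125)) + (-9/8 - 9/(-107)) = (-71 - 106 + 2*(-1/125)) + (-9/8 - 9*(-1/107)) = (-71 - 106 - 2/125) + (-9/8 + 9/107) = -22127/125 - 891/856 = -19052087/107000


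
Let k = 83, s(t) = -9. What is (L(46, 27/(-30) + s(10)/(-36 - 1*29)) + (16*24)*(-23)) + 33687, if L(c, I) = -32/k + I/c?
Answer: 12336331123/496340 ≈ 24855.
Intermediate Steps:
L(c, I) = -32/83 + I/c
(L(46, 27/(-30) + s(10)/(-36 - 1*29)) + (16*24)*(-23)) + 33687 = ((-32/83 + (27/(-30) - 9/(-36 - 1*29))/46) + (16*24)*(-23)) + 33687 = ((-32/83 + (27*(-1/30) - 9/(-36 - 29))*(1/46)) + 384*(-23)) + 33687 = ((-32/83 + (-9/10 - 9/(-65))*(1/46)) - 8832) + 33687 = ((-32/83 + (-9/10 - 9*(-1/65))*(1/46)) - 8832) + 33687 = ((-32/83 + (-9/10 + 9/65)*(1/46)) - 8832) + 33687 = ((-32/83 - 99/130*1/46) - 8832) + 33687 = ((-32/83 - 99/5980) - 8832) + 33687 = (-199577/496340 - 8832) + 33687 = -4383874457/496340 + 33687 = 12336331123/496340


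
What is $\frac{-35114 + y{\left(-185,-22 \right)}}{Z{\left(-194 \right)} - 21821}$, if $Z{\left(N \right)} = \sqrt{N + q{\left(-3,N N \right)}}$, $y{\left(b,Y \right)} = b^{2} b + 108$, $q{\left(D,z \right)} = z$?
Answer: $\frac{138926255051}{476118599} + \frac{6366631 \sqrt{37442}}{476118599} \approx 294.38$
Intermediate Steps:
$y{\left(b,Y \right)} = 108 + b^{3}$ ($y{\left(b,Y \right)} = b^{3} + 108 = 108 + b^{3}$)
$Z{\left(N \right)} = \sqrt{N + N^{2}}$ ($Z{\left(N \right)} = \sqrt{N + N N} = \sqrt{N + N^{2}}$)
$\frac{-35114 + y{\left(-185,-22 \right)}}{Z{\left(-194 \right)} - 21821} = \frac{-35114 + \left(108 + \left(-185\right)^{3}\right)}{\sqrt{- 194 \left(1 - 194\right)} - 21821} = \frac{-35114 + \left(108 - 6331625\right)}{\sqrt{\left(-194\right) \left(-193\right)} - 21821} = \frac{-35114 - 6331517}{\sqrt{37442} - 21821} = - \frac{6366631}{-21821 + \sqrt{37442}}$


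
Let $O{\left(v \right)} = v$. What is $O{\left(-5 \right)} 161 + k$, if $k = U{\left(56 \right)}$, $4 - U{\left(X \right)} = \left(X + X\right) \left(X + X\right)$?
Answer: $-13345$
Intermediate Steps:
$U{\left(X \right)} = 4 - 4 X^{2}$ ($U{\left(X \right)} = 4 - \left(X + X\right) \left(X + X\right) = 4 - 2 X 2 X = 4 - 4 X^{2}$)
$k = -12540$ ($k = 4 - 4 \cdot 56^{2} = 4 - 12544 = -12540$)
$O{\left(-5 \right)} 161 + k = \left(-5\right) 161 - 12540 = -805 - 12540 = -13345$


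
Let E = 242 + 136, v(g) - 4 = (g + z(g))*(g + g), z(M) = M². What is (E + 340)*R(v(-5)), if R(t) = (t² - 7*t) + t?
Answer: 28427056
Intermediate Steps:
v(g) = 4 + 2*g*(g + g²) (v(g) = 4 + (g + g²)*(g + g) = 4 + (g + g²)*(2*g) = 4 + 2*g*(g + g²))
R(t) = t² - 6*t
E = 378
(E + 340)*R(v(-5)) = (378 + 340)*((4 + 2*(-5)² + 2*(-5)³)*(-6 + (4 + 2*(-5)² + 2*(-5)³))) = 718*((4 + 2*25 + 2*(-125))*(-6 + (4 + 2*25 + 2*(-125)))) = 718*((4 + 50 - 250)*(-6 + (4 + 50 - 250))) = 718*(-196*(-6 - 196)) = 718*(-196*(-202)) = 718*39592 = 28427056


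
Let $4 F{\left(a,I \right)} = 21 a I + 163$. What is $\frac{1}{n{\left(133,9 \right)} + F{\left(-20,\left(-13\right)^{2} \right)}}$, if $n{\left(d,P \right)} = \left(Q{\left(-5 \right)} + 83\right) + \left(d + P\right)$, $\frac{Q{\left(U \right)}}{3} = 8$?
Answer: $- \frac{4}{69821} \approx -5.7289 \cdot 10^{-5}$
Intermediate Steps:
$F{\left(a,I \right)} = \frac{163}{4} + \frac{21 I a}{4}$ ($F{\left(a,I \right)} = \frac{21 a I + 163}{4} = \frac{21 I a + 163}{4} = \frac{163 + 21 I a}{4} = \frac{163}{4} + \frac{21 I a}{4}$)
$Q{\left(U \right)} = 24$ ($Q{\left(U \right)} = 3 \cdot 8 = 24$)
$n{\left(d,P \right)} = 107 + P + d$ ($n{\left(d,P \right)} = \left(24 + 83\right) + \left(d + P\right) = 107 + \left(P + d\right) = 107 + P + d$)
$\frac{1}{n{\left(133,9 \right)} + F{\left(-20,\left(-13\right)^{2} \right)}} = \frac{1}{\left(107 + 9 + 133\right) + \left(\frac{163}{4} + \frac{21}{4} \left(-13\right)^{2} \left(-20\right)\right)} = \frac{1}{249 + \left(\frac{163}{4} + \frac{21}{4} \cdot 169 \left(-20\right)\right)} = \frac{1}{249 + \left(\frac{163}{4} - 17745\right)} = \frac{1}{249 - \frac{70817}{4}} = \frac{1}{- \frac{69821}{4}} = - \frac{4}{69821}$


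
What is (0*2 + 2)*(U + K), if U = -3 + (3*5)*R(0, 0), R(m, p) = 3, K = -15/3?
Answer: 74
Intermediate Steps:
K = -5 (K = -15*⅓ = -5)
U = 42 (U = -3 + (3*5)*3 = -3 + 15*3 = -3 + 45 = 42)
(0*2 + 2)*(U + K) = (0*2 + 2)*(42 - 5) = (0 + 2)*37 = 2*37 = 74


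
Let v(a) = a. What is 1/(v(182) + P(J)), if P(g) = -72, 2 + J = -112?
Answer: 1/110 ≈ 0.0090909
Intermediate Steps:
J = -114 (J = -2 - 112 = -114)
1/(v(182) + P(J)) = 1/(182 - 72) = 1/110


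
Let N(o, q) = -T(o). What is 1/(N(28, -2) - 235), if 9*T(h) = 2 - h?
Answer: -9/2089 ≈ -0.0043083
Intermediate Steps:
T(h) = 2/9 - h/9 (T(h) = (2 - h)/9 = 2/9 - h/9)
N(o, q) = -2/9 + o/9 (N(o, q) = -(2/9 - o/9) = -2/9 + o/9)
1/(N(28, -2) - 235) = 1/((-2/9 + (⅑)*28) - 235) = 1/((-2/9 + 28/9) - 235) = 1/(26/9 - 235) = 1/(-2089/9) = -9/2089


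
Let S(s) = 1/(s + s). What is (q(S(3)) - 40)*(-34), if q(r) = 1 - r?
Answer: 3995/3 ≈ 1331.7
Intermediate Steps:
S(s) = 1/(2*s)
(q(S(3)) - 40)*(-34) = ((1 - 1/(2*3)) - 40)*(-34) = ((1 - 1*⅙) - 40)*(-34) = ((1 - ⅙) - 40)*(-34) = (⅚ - 40)*(-34) = -235/6*(-34) = 3995/3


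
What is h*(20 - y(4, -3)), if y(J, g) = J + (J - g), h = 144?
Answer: 1296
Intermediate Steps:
y(J, g) = -g + 2*J
h*(20 - y(4, -3)) = 144*(20 - (-1*(-3) + 2*4)) = 144*(20 - (3 + 8)) = 144*(20 - 1*11) = 144*(20 - 11) = 144*9 = 1296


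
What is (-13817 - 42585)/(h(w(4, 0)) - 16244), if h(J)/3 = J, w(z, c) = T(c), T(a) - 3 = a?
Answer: 56402/16235 ≈ 3.4741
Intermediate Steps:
T(a) = 3 + a
w(z, c) = 3 + c
h(J) = 3*J
(-13817 - 42585)/(h(w(4, 0)) - 16244) = (-13817 - 42585)/(3*(3 + 0) - 16244) = -56402/(3*3 - 16244) = -56402/(9 - 16244) = -56402/(-16235) = -56402*(-1/16235) = 56402/16235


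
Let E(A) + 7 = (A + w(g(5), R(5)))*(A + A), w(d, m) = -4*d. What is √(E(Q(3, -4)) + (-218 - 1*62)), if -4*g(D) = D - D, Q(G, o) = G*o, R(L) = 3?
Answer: 1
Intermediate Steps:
g(D) = 0 (g(D) = -(D - D)/4 = -¼*0 = 0)
E(A) = -7 + 2*A² (E(A) = -7 + (A - 4*0)*(A + A) = -7 + (A + 0)*(2*A) = -7 + A*(2*A) = -7 + 2*A²)
√(E(Q(3, -4)) + (-218 - 1*62)) = √((-7 + 2*(3*(-4))²) + (-218 - 1*62)) = √((-7 + 2*(-12)²) + (-218 - 62)) = √((-7 + 2*144) - 280) = √((-7 + 288) - 280) = √(281 - 280) = √1 = 1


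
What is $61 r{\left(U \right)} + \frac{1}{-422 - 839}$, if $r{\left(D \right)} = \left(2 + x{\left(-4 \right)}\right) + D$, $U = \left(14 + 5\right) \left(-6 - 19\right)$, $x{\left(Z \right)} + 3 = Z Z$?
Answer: $- \frac{35383661}{1261} \approx -28060.0$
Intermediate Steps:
$x{\left(Z \right)} = -3 + Z^{2}$ ($x{\left(Z \right)} = -3 + Z Z = -3 + Z^{2}$)
$U = -475$ ($U = 19 \left(-25\right) = -475$)
$r{\left(D \right)} = 15 + D$ ($r{\left(D \right)} = \left(2 - \left(3 - \left(-4\right)^{2}\right)\right) + D = \left(2 + \left(-3 + 16\right)\right) + D = \left(2 + 13\right) + D = 15 + D$)
$61 r{\left(U \right)} + \frac{1}{-422 - 839} = 61 \left(15 - 475\right) + \frac{1}{-422 - 839} = 61 \left(-460\right) + \frac{1}{-1261} = -28060 - \frac{1}{1261} = - \frac{35383661}{1261}$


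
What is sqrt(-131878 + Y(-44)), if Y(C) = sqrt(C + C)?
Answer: sqrt(-131878 + 2*I*sqrt(22)) ≈ 0.013 + 363.15*I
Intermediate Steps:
Y(C) = sqrt(2)*sqrt(C) (Y(C) = sqrt(2*C) = sqrt(2)*sqrt(C))
sqrt(-131878 + Y(-44)) = sqrt(-131878 + sqrt(2)*sqrt(-44)) = sqrt(-131878 + sqrt(2)*(2*I*sqrt(11))) = sqrt(-131878 + 2*I*sqrt(22))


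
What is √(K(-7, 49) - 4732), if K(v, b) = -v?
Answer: 15*I*√21 ≈ 68.739*I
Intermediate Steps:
√(K(-7, 49) - 4732) = √(-1*(-7) - 4732) = √(7 - 4732) = √(-4725) = 15*I*√21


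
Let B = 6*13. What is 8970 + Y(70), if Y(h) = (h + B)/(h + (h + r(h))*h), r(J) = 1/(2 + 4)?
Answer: 134057094/14945 ≈ 8970.0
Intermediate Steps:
r(J) = 1/6
B = 78
Y(h) = (78 + h)/(h + h*(1/6 + h)) (Y(h) = (h + 78)/(h + (h + 1/6)*h) = (78 + h)/(h + (1/6 + h)*h) = (78 + h)/(h + h*(1/6 + h)))
8970 + Y(70) = 8970 + 6*(78 + 70)/(70*(7 + 6*70)) = 8970 + 6*(1/70)*148/(7 + 420) = 8970 + 6*(1/70)*148/427 = 8970 + 6*(1/70)*(1/427)*148 = 8970 + 444/14945 = 134057094/14945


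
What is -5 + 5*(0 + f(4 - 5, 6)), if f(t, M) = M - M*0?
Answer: 25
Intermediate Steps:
f(t, M) = M (f(t, M) = M - 1*0 = M + 0 = M)
-5 + 5*(0 + f(4 - 5, 6)) = -5 + 5*(0 + 6) = -5 + 5*6 = -5 + 30 = 25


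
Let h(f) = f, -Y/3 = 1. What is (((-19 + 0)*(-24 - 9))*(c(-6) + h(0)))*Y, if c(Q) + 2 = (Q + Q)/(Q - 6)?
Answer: 1881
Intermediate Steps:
Y = -3 (Y = -3*1 = -3)
c(Q) = -2 + 2*Q/(-6 + Q) (c(Q) = -2 + (Q + Q)/(Q - 6) = -2 + (2*Q)/(-6 + Q) = -2 + 2*Q/(-6 + Q))
(((-19 + 0)*(-24 - 9))*(c(-6) + h(0)))*Y = (((-19 + 0)*(-24 - 9))*(12/(-6 - 6) + 0))*(-3) = ((-19*(-33))*(12/(-12) + 0))*(-3) = (627*(12*(-1/12) + 0))*(-3) = (627*(-1 + 0))*(-3) = (627*(-1))*(-3) = -627*(-3) = 1881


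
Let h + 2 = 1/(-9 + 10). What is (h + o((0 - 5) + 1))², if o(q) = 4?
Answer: 9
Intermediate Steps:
h = -1 (h = -2 + 1/(-9 + 10) = -2 + 1/1 = -2 + 1 = -1)
(h + o((0 - 5) + 1))² = (-1 + 4)² = 3² = 9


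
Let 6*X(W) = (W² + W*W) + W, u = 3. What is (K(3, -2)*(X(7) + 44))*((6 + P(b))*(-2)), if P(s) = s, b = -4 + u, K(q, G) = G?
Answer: 1230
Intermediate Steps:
X(W) = W²/3 + W/6 (X(W) = ((W² + W*W) + W)/6 = ((W² + W²) + W)/6 = (2*W² + W)/6 = (W + 2*W²)/6 = W²/3 + W/6)
b = -1 (b = -4 + 3 = -1)
(K(3, -2)*(X(7) + 44))*((6 + P(b))*(-2)) = (-2*((⅙)*7*(1 + 2*7) + 44))*((6 - 1)*(-2)) = (-2*((⅙)*7*(1 + 14) + 44))*(5*(-2)) = -2*((⅙)*7*15 + 44)*(-10) = -2*(35/2 + 44)*(-10) = -2*123/2*(-10) = -123*(-10) = 1230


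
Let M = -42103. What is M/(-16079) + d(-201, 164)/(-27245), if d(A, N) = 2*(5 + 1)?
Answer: 1146903287/438072355 ≈ 2.6181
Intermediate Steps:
d(A, N) = 12 (d(A, N) = 2*6 = 12)
M/(-16079) + d(-201, 164)/(-27245) = -42103/(-16079) + 12/(-27245) = -42103*(-1/16079) + 12*(-1/27245) = 42103/16079 - 12/27245 = 1146903287/438072355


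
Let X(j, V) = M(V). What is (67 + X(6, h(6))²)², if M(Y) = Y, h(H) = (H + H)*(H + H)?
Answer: 432764809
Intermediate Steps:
h(H) = 4*H² (h(H) = (2*H)*(2*H) = 4*H²)
X(j, V) = V
(67 + X(6, h(6))²)² = (67 + (4*6²)²)² = (67 + (4*36)²)² = (67 + 144²)² = (67 + 20736)² = 20803² = 432764809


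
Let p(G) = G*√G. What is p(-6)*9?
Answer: -54*I*√6 ≈ -132.27*I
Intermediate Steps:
p(G) = G^(3/2)
p(-6)*9 = (-6)^(3/2)*9 = -6*I*√6*9 = -54*I*√6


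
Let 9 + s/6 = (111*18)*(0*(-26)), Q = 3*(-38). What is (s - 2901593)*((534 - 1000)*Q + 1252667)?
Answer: -3788944537777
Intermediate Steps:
Q = -114
s = -54 (s = -54 + 6*((111*18)*(0*(-26))) = -54 + 6*(1998*0) = -54 + 6*0 = -54 + 0 = -54)
(s - 2901593)*((534 - 1000)*Q + 1252667) = (-54 - 2901593)*((534 - 1000)*(-114) + 1252667) = -2901647*(-466*(-114) + 1252667) = -2901647*(53124 + 1252667) = -2901647*1305791 = -3788944537777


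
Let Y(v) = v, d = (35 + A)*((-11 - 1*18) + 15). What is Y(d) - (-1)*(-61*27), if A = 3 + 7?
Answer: -2277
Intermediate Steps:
A = 10
d = -630 (d = (35 + 10)*((-11 - 1*18) + 15) = 45*((-11 - 18) + 15) = 45*(-29 + 15) = 45*(-14) = -630)
Y(d) - (-1)*(-61*27) = -630 - (-1)*(-61*27) = -630 - (-1)*(-1647) = -630 - 1*1647 = -630 - 1647 = -2277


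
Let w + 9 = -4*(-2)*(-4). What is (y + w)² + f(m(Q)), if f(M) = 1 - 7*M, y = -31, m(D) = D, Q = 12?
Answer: 5101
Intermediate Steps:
w = -41 (w = -9 - 4*(-2)*(-4) = -9 + 8*(-4) = -9 - 32 = -41)
(y + w)² + f(m(Q)) = (-31 - 41)² + (1 - 7*12) = (-72)² + (1 - 84) = 5184 - 83 = 5101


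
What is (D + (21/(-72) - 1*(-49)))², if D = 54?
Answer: 6076225/576 ≈ 10549.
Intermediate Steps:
(D + (21/(-72) - 1*(-49)))² = (54 + (21/(-72) - 1*(-49)))² = (54 + (21*(-1/72) + 49))² = (54 + (-7/24 + 49))² = (54 + 1169/24)² = (2465/24)² = 6076225/576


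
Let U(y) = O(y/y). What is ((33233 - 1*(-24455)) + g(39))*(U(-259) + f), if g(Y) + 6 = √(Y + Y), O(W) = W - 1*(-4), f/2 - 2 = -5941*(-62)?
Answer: 42493925626 + 736693*√78 ≈ 4.2500e+10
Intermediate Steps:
f = 736688 (f = 4 + 2*(-5941*(-62)) = 4 + 2*368342 = 4 + 736684 = 736688)
O(W) = 4 + W (O(W) = W + 4 = 4 + W)
g(Y) = -6 + √2*√Y (g(Y) = -6 + √(Y + Y) = -6 + √(2*Y) = -6 + √2*√Y)
U(y) = 5 (U(y) = 4 + y/y = 4 + 1 = 5)
((33233 - 1*(-24455)) + g(39))*(U(-259) + f) = ((33233 - 1*(-24455)) + (-6 + √2*√39))*(5 + 736688) = ((33233 + 24455) + (-6 + √78))*736693 = (57688 + (-6 + √78))*736693 = (57682 + √78)*736693 = 42493925626 + 736693*√78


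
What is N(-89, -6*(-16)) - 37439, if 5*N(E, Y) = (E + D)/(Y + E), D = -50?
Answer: -1310504/35 ≈ -37443.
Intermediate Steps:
N(E, Y) = (-50 + E)/(5*(E + Y)) (N(E, Y) = ((E - 50)/(Y + E))/5 = ((-50 + E)/(E + Y))/5 = (-50 + E)/(5*(E + Y)))
N(-89, -6*(-16)) - 37439 = (-10 + (⅕)*(-89))/(-89 - 6*(-16)) - 37439 = (-10 - 89/5)/(-89 + 96) - 37439 = -139/5/7 - 37439 = (⅐)*(-139/5) - 37439 = -139/35 - 37439 = -1310504/35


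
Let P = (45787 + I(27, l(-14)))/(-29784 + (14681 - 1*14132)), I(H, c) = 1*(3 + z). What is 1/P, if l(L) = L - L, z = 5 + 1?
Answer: -29235/45796 ≈ -0.63837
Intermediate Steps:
z = 6
l(L) = 0
I(H, c) = 9 (I(H, c) = 1*(3 + 6) = 1*9 = 9)
P = -45796/29235 (P = (45787 + 9)/(-29784 + (14681 - 1*14132)) = 45796/(-29784 + (14681 - 14132)) = 45796/(-29784 + 549) = 45796/(-29235) = 45796*(-1/29235) = -45796/29235 ≈ -1.5665)
1/P = 1/(-45796/29235) = -29235/45796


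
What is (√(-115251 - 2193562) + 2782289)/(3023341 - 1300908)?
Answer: 2782289/1722433 + I*√2308813/1722433 ≈ 1.6153 + 0.00088217*I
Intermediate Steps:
(√(-115251 - 2193562) + 2782289)/(3023341 - 1300908) = (√(-2308813) + 2782289)/1722433 = (I*√2308813 + 2782289)*(1/1722433) = (2782289 + I*√2308813)*(1/1722433) = 2782289/1722433 + I*√2308813/1722433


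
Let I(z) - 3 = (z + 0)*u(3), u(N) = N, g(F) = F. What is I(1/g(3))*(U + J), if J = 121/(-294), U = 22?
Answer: 12694/147 ≈ 86.354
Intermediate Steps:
J = -121/294 (J = 121*(-1/294) = -121/294 ≈ -0.41156)
I(z) = 3 + 3*z (I(z) = 3 + (z + 0)*3 = 3 + z*3 = 3 + 3*z)
I(1/g(3))*(U + J) = (3 + 3/3)*(22 - 121/294) = (3 + 3*(1/3))*(6347/294) = (3 + 1)*(6347/294) = 4*(6347/294) = 12694/147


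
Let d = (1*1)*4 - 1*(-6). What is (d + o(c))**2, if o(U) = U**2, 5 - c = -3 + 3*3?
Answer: 121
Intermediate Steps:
c = -1 (c = 5 - (-3 + 3*3) = 5 - (-3 + 9) = 5 - 1*6 = 5 - 6 = -1)
d = 10 (d = 1*4 + 6 = 4 + 6 = 10)
(d + o(c))**2 = (10 + (-1)**2)**2 = (10 + 1)**2 = 11**2 = 121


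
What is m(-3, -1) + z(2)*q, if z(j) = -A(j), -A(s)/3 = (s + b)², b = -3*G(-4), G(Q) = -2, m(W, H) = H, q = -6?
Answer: -1153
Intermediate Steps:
b = 6 (b = -3*(-2) = 6)
A(s) = -3*(6 + s)² (A(s) = -3*(s + 6)² = -3*(6 + s)²)
z(j) = 3*(6 + j)² (z(j) = -(-3)*(6 + j)² = 3*(6 + j)²)
m(-3, -1) + z(2)*q = -1 + (3*(6 + 2)²)*(-6) = -1 + (3*8²)*(-6) = -1 + (3*64)*(-6) = -1 + 192*(-6) = -1 - 1152 = -1153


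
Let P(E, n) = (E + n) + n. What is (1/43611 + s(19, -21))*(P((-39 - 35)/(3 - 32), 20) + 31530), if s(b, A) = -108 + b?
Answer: -3553805222312/1264719 ≈ -2.8100e+6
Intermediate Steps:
P(E, n) = E + 2*n
(1/43611 + s(19, -21))*(P((-39 - 35)/(3 - 32), 20) + 31530) = (1/43611 + (-108 + 19))*(((-39 - 35)/(3 - 32) + 2*20) + 31530) = (1/43611 - 89)*((-74/(-29) + 40) + 31530) = -3881378*((-74*(-1/29) + 40) + 31530)/43611 = -3881378*((74/29 + 40) + 31530)/43611 = -3881378*(1234/29 + 31530)/43611 = -3881378/43611*915604/29 = -3553805222312/1264719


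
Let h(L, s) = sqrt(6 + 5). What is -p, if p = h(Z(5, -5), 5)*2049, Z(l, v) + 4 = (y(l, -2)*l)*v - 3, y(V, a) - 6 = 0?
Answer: -2049*sqrt(11) ≈ -6795.8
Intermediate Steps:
y(V, a) = 6 (y(V, a) = 6 + 0 = 6)
Z(l, v) = -7 + 6*l*v (Z(l, v) = -4 + ((6*l)*v - 3) = -4 + (6*l*v - 3) = -4 + (-3 + 6*l*v) = -7 + 6*l*v)
h(L, s) = sqrt(11)
p = 2049*sqrt(11) (p = sqrt(11)*2049 = 2049*sqrt(11) ≈ 6795.8)
-p = -2049*sqrt(11)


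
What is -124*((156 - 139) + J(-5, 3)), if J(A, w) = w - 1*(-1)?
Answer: -2604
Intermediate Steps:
J(A, w) = 1 + w (J(A, w) = w + 1 = 1 + w)
-124*((156 - 139) + J(-5, 3)) = -124*((156 - 139) + (1 + 3)) = -124*(17 + 4) = -124*21 = -2604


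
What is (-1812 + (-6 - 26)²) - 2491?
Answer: -3279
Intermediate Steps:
(-1812 + (-6 - 26)²) - 2491 = (-1812 + (-32)²) - 2491 = (-1812 + 1024) - 2491 = -788 - 2491 = -3279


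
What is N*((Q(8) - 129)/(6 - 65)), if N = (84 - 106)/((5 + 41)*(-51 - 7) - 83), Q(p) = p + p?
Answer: 2486/162309 ≈ 0.015316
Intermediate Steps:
Q(p) = 2*p
N = 22/2751 (N = -22/(46*(-58) - 83) = -22/(-2668 - 83) = -22/(-2751) = -22*(-1/2751) = 22/2751 ≈ 0.0079971)
N*((Q(8) - 129)/(6 - 65)) = 22*((2*8 - 129)/(6 - 65))/2751 = 22*((16 - 129)/(-59))/2751 = 22*(-113*(-1/59))/2751 = (22/2751)*(113/59) = 2486/162309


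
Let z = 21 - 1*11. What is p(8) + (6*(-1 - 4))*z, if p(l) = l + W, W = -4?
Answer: -296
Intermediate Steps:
z = 10 (z = 21 - 11 = 10)
p(l) = -4 + l (p(l) = l - 4 = -4 + l)
p(8) + (6*(-1 - 4))*z = (-4 + 8) + (6*(-1 - 4))*10 = 4 + (6*(-5))*10 = 4 - 30*10 = 4 - 300 = -296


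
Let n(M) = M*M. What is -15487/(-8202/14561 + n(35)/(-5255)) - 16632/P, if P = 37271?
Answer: 679483543721911/34942270649 ≈ 19446.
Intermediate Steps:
n(M) = M²
-15487/(-8202/14561 + n(35)/(-5255)) - 16632/P = -15487/(-8202/14561 + 35²/(-5255)) - 16632/37271 = -15487/(-8202*1/14561 + 1225*(-1/5255)) - 16632*1/37271 = -15487/(-8202/14561 - 245/1051) - 16632/37271 = -15487/(-12187747/15303611) - 16632/37271 = -15487*(-15303611/12187747) - 16632/37271 = 237007023557/12187747 - 16632/37271 = 679483543721911/34942270649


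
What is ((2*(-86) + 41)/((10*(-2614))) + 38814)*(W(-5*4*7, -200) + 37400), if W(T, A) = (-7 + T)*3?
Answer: 37498530845269/26140 ≈ 1.4345e+9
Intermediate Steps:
W(T, A) = -21 + 3*T
((2*(-86) + 41)/((10*(-2614))) + 38814)*(W(-5*4*7, -200) + 37400) = ((2*(-86) + 41)/((10*(-2614))) + 38814)*((-21 + 3*(-5*4*7)) + 37400) = ((-172 + 41)/(-26140) + 38814)*((-21 + 3*(-20*7)) + 37400) = (-131*(-1/26140) + 38814)*((-21 + 3*(-1*140)) + 37400) = (131/26140 + 38814)*((-21 + 3*(-140)) + 37400) = 1014598091*((-21 - 420) + 37400)/26140 = 1014598091*(-441 + 37400)/26140 = (1014598091/26140)*36959 = 37498530845269/26140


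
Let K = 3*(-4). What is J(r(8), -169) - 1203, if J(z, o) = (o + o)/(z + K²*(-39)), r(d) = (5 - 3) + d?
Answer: -3371840/2803 ≈ -1202.9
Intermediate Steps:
K = -12
r(d) = 2 + d
J(z, o) = 2*o/(-5616 + z) (J(z, o) = (o + o)/(z + (-12)²*(-39)) = (2*o)/(z + 144*(-39)) = (2*o)/(z - 5616) = (2*o)/(-5616 + z) = 2*o/(-5616 + z))
J(r(8), -169) - 1203 = 2*(-169)/(-5616 + (2 + 8)) - 1203 = 2*(-169)/(-5616 + 10) - 1203 = 2*(-169)/(-5606) - 1203 = 2*(-169)*(-1/5606) - 1203 = 169/2803 - 1203 = -3371840/2803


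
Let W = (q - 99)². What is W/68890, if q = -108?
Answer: 42849/68890 ≈ 0.62199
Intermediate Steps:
W = 42849 (W = (-108 - 99)² = (-207)² = 42849)
W/68890 = 42849/68890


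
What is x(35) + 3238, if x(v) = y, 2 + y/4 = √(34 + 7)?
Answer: 3230 + 4*√41 ≈ 3255.6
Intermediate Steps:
y = -8 + 4*√41 (y = -8 + 4*√(34 + 7) = -8 + 4*√41 ≈ 17.612)
x(v) = -8 + 4*√41
x(35) + 3238 = (-8 + 4*√41) + 3238 = 3230 + 4*√41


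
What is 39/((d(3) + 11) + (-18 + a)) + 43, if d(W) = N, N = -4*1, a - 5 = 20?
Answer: 641/14 ≈ 45.786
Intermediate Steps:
a = 25 (a = 5 + 20 = 25)
N = -4
d(W) = -4
39/((d(3) + 11) + (-18 + a)) + 43 = 39/((-4 + 11) + (-18 + 25)) + 43 = 39/(7 + 7) + 43 = 39/14 + 43 = 641/14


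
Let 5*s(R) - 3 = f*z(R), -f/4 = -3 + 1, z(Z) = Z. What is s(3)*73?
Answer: 1971/5 ≈ 394.20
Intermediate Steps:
f = 8 (f = -4*(-3 + 1) = -4*(-2) = 8)
s(R) = ⅗ + 8*R/5 (s(R) = ⅗ + (8*R)/5 = ⅗ + 8*R/5)
s(3)*73 = (⅗ + (8/5)*3)*73 = (⅗ + 24/5)*73 = (27/5)*73 = 1971/5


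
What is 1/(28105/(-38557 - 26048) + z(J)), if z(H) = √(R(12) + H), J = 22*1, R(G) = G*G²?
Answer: 1947/7831403 + 156645*√70/54819821 ≈ 0.024156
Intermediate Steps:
R(G) = G³
J = 22
z(H) = √(1728 + H) (z(H) = √(12³ + H) = √(1728 + H))
1/(28105/(-38557 - 26048) + z(J)) = 1/(28105/(-38557 - 26048) + √(1728 + 22)) = 1/(28105/(-64605) + √1750) = 1/(28105*(-1/64605) + 5*√70) = 1/(-77/177 + 5*√70)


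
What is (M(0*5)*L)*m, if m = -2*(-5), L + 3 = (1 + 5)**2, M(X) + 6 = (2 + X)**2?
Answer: -660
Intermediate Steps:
M(X) = -6 + (2 + X)**2
L = 33 (L = -3 + (1 + 5)**2 = -3 + 6**2 = -3 + 36 = 33)
m = 10
(M(0*5)*L)*m = ((-6 + (2 + 0*5)**2)*33)*10 = ((-6 + (2 + 0)**2)*33)*10 = ((-6 + 2**2)*33)*10 = ((-6 + 4)*33)*10 = -2*33*10 = -66*10 = -660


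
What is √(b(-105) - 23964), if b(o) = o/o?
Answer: I*√23963 ≈ 154.8*I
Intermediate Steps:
b(o) = 1
√(b(-105) - 23964) = √(1 - 23964) = √(-23963) = I*√23963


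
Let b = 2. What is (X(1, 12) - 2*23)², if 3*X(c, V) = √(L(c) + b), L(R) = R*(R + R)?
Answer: 18496/9 ≈ 2055.1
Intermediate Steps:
L(R) = 2*R² (L(R) = R*(2*R) = 2*R²)
X(c, V) = √(2 + 2*c²)/3 (X(c, V) = √(2*c² + 2)/3 = √(2 + 2*c²)/3)
(X(1, 12) - 2*23)² = (√(2 + 2*1²)/3 - 2*23)² = (√(2 + 2*1)/3 - 46)² = (√(2 + 2)/3 - 46)² = (√4/3 - 46)² = ((⅓)*2 - 46)² = (⅔ - 46)² = (-136/3)² = 18496/9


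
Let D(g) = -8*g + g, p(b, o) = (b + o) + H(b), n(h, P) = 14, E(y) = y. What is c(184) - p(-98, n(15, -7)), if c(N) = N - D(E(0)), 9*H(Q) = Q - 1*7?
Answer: 839/3 ≈ 279.67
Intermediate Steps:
H(Q) = -7/9 + Q/9 (H(Q) = (Q - 1*7)/9 = (Q - 7)/9 = (-7 + Q)/9 = -7/9 + Q/9)
p(b, o) = -7/9 + o + 10*b/9 (p(b, o) = (b + o) + (-7/9 + b/9) = -7/9 + o + 10*b/9)
D(g) = -7*g
c(N) = N (c(N) = N - (-7)*0 = N - 1*0 = N + 0 = N)
c(184) - p(-98, n(15, -7)) = 184 - (-7/9 + 14 + (10/9)*(-98)) = 184 - (-7/9 + 14 - 980/9) = 184 - 1*(-287/3) = 184 + 287/3 = 839/3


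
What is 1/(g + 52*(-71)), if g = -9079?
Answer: -1/12771 ≈ -7.8302e-5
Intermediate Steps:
1/(g + 52*(-71)) = 1/(-9079 + 52*(-71)) = 1/(-9079 - 3692) = 1/(-12771) = -1/12771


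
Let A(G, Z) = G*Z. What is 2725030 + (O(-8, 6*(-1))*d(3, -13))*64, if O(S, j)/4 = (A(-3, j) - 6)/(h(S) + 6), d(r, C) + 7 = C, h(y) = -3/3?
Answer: 2712742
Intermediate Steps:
h(y) = -1 (h(y) = -3*⅓ = -1)
d(r, C) = -7 + C
O(S, j) = -24/5 - 12*j/5 (O(S, j) = 4*((-3*j - 6)/(-1 + 6)) = 4*((-6 - 3*j)/5) = 4*((-6 - 3*j)*(⅕)) = 4*(-6/5 - 3*j/5) = -24/5 - 12*j/5)
2725030 + (O(-8, 6*(-1))*d(3, -13))*64 = 2725030 + ((-24/5 - 72*(-1)/5)*(-7 - 13))*64 = 2725030 + ((-24/5 - 12/5*(-6))*(-20))*64 = 2725030 + ((-24/5 + 72/5)*(-20))*64 = 2725030 + ((48/5)*(-20))*64 = 2725030 - 192*64 = 2725030 - 12288 = 2712742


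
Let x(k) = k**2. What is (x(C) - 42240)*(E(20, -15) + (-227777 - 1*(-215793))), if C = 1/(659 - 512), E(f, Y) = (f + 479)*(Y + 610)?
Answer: -37152239563777/3087 ≈ -1.2035e+10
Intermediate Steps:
E(f, Y) = (479 + f)*(610 + Y)
C = 1/147 ≈ 0.0068027
(x(C) - 42240)*(E(20, -15) + (-227777 - 1*(-215793))) = ((1/147)**2 - 42240)*((292190 + 479*(-15) + 610*20 - 15*20) + (-227777 - 1*(-215793))) = (1/21609 - 42240)*((292190 - 7185 + 12200 - 300) + (-227777 + 215793)) = -912764159*(296905 - 11984)/21609 = -912764159/21609*284921 = -37152239563777/3087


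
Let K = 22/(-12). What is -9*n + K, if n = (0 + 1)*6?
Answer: -335/6 ≈ -55.833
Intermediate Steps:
n = 6 (n = 1*6 = 6)
K = -11/6 (K = 22*(-1/12) = -11/6 ≈ -1.8333)
-9*n + K = -9*6 - 11/6 = -54 - 11/6 = -335/6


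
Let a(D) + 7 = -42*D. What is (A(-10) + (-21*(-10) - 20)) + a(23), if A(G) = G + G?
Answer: -803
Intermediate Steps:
a(D) = -7 - 42*D
A(G) = 2*G
(A(-10) + (-21*(-10) - 20)) + a(23) = (2*(-10) + (-21*(-10) - 20)) + (-7 - 42*23) = (-20 + (210 - 20)) + (-7 - 966) = (-20 + 190) - 973 = 170 - 973 = -803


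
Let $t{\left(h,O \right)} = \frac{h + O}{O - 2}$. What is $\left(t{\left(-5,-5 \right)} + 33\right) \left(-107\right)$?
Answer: $- \frac{25787}{7} \approx -3683.9$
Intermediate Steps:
$t{\left(h,O \right)} = \frac{O + h}{-2 + O}$
$\left(t{\left(-5,-5 \right)} + 33\right) \left(-107\right) = \left(\frac{-5 - 5}{-2 - 5} + 33\right) \left(-107\right) = \left(\frac{1}{-7} \left(-10\right) + 33\right) \left(-107\right) = \left(\left(- \frac{1}{7}\right) \left(-10\right) + 33\right) \left(-107\right) = \left(\frac{10}{7} + 33\right) \left(-107\right) = \frac{241}{7} \left(-107\right) = - \frac{25787}{7}$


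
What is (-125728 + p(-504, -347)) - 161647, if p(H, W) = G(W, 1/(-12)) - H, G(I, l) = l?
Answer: -3442453/12 ≈ -2.8687e+5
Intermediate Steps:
p(H, W) = -1/12 - H (p(H, W) = 1/(-12) - H = -1/12 - H)
(-125728 + p(-504, -347)) - 161647 = (-125728 + (-1/12 - 1*(-504))) - 161647 = (-125728 + (-1/12 + 504)) - 161647 = (-125728 + 6047/12) - 161647 = -1502689/12 - 161647 = -3442453/12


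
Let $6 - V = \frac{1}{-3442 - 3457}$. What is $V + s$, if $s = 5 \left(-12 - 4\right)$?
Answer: $- \frac{510525}{6899} \approx -74.0$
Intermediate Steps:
$V = \frac{41395}{6899}$ ($V = 6 - \frac{1}{-3442 - 3457} = 6 - \frac{1}{-6899} = 6 - - \frac{1}{6899} = 6 + \frac{1}{6899} = \frac{41395}{6899} \approx 6.0001$)
$s = -80$ ($s = 5 \left(-16\right) = -80$)
$V + s = \frac{41395}{6899} - 80 = - \frac{510525}{6899}$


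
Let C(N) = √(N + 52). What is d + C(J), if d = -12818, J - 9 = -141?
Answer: -12818 + 4*I*√5 ≈ -12818.0 + 8.9443*I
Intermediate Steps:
J = -132 (J = 9 - 141 = -132)
C(N) = √(52 + N)
d + C(J) = -12818 + √(52 - 132) = -12818 + √(-80) = -12818 + 4*I*√5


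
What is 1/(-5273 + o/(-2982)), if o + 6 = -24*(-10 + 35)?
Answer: -497/2620580 ≈ -0.00018965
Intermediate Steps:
o = -606 (o = -6 - 24*(-10 + 35) = -6 - 24*25 = -6 - 600 = -606)
1/(-5273 + o/(-2982)) = 1/(-5273 - 606/(-2982)) = 1/(-5273 - 606*(-1/2982)) = 1/(-5273 + 101/497) = 1/(-2620580/497) = -497/2620580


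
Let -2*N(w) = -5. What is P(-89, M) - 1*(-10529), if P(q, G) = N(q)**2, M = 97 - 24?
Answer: 42141/4 ≈ 10535.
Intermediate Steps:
N(w) = 5/2 (N(w) = -1/2*(-5) = 5/2)
M = 73
P(q, G) = 25/4 (P(q, G) = (5/2)**2 = 25/4)
P(-89, M) - 1*(-10529) = 25/4 - 1*(-10529) = 25/4 + 10529 = 42141/4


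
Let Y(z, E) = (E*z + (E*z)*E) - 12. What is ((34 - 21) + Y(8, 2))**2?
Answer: 2401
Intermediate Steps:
Y(z, E) = -12 + E*z + z*E**2 (Y(z, E) = (E*z + z*E**2) - 12 = -12 + E*z + z*E**2)
((34 - 21) + Y(8, 2))**2 = ((34 - 21) + (-12 + 2*8 + 8*2**2))**2 = (13 + (-12 + 16 + 8*4))**2 = (13 + (-12 + 16 + 32))**2 = (13 + 36)**2 = 49**2 = 2401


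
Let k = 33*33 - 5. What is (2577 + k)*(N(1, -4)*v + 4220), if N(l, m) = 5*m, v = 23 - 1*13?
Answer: 14717220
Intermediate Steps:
v = 10 (v = 23 - 13 = 10)
k = 1084 (k = 1089 - 5 = 1084)
(2577 + k)*(N(1, -4)*v + 4220) = (2577 + 1084)*((5*(-4))*10 + 4220) = 3661*(-20*10 + 4220) = 3661*(-200 + 4220) = 3661*4020 = 14717220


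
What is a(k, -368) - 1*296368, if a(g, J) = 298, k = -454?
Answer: -296070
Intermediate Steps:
a(k, -368) - 1*296368 = 298 - 1*296368 = 298 - 296368 = -296070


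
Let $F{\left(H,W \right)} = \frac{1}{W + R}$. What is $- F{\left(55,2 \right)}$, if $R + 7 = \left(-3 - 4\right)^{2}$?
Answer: $- \frac{1}{44} \approx -0.022727$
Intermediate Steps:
$R = 42$ ($R = -7 + \left(-3 - 4\right)^{2} = -7 + \left(-7\right)^{2} = -7 + 49 = 42$)
$F{\left(H,W \right)} = \frac{1}{42 + W}$ ($F{\left(H,W \right)} = \frac{1}{W + 42} = \frac{1}{42 + W}$)
$- F{\left(55,2 \right)} = - \frac{1}{42 + 2} = - \frac{1}{44}$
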